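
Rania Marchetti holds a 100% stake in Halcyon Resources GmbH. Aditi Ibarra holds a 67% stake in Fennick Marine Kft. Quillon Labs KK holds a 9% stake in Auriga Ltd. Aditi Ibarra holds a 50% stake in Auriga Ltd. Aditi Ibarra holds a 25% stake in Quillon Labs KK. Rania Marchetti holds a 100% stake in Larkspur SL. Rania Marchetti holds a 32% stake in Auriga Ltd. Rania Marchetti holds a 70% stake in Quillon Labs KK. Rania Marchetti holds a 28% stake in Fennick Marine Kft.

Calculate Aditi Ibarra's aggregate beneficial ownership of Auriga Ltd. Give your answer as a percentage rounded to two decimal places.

Aditi reaches Auriga along 2 paths.
Direct stake: 50% = 50%.
Via Quillon: 25% × 9% = 2.25%.
Total: 50% + 2.25% = 52.25%.

52.25%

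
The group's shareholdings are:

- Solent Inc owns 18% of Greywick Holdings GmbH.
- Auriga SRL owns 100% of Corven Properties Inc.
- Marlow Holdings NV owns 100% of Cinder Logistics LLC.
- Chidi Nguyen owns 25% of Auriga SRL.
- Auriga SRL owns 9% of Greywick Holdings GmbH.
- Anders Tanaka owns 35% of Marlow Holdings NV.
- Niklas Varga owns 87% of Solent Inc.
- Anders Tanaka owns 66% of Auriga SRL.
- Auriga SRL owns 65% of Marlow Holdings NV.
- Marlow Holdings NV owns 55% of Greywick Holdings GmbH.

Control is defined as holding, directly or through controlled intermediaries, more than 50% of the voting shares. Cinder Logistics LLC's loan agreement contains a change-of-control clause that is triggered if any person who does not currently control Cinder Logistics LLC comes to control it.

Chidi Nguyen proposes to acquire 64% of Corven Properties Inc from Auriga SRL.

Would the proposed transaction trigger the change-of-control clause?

No

The purchase adds only to Chidi's holdings (Auriga's stake shrinks), so Chidi is the only person who could newly come to control Cinder.
Chidi's largest direct stake is 25% in Auriga, which does not meet the threshold, so Chidi controls no company.
Neither Chidi nor any entity Chidi controls holds any voting interest in Cinder.
So before the transaction, Chidi does not control Cinder.
After the purchase, Chidi holds 64% of Corven directly, and Auriga's stake falls to 36%.
Chidi holds 64% of Corven, so Chidi controls Corven.
After the transaction, neither Chidi nor any entity Chidi controls holds a voting interest in Cinder, so Chidi still does not control it.
No new person acquires control, so the clause is not triggered.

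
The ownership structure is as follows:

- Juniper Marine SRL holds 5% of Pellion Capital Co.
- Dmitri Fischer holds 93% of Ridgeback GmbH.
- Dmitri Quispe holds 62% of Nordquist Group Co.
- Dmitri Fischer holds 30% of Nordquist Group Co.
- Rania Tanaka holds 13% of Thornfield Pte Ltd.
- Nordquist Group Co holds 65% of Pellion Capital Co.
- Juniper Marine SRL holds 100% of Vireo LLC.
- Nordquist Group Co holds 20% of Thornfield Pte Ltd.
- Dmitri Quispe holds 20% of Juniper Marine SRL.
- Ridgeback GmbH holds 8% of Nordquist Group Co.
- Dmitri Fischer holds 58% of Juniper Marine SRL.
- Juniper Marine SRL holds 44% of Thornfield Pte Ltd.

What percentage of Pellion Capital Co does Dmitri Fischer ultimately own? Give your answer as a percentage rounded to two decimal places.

27.24%

Dmitri Fischer reaches Pellion along 3 paths.
Via Juniper: 58% × 5% = 2.9%.
Via Nordquist: 30% × 65% = 19.5%.
Via Ridgeback → Nordquist: 93% × 8% × 65% = 4.836%.
Total: 2.9% + 19.5% + 4.836% = 27.236%.
Rounded: 27.24%.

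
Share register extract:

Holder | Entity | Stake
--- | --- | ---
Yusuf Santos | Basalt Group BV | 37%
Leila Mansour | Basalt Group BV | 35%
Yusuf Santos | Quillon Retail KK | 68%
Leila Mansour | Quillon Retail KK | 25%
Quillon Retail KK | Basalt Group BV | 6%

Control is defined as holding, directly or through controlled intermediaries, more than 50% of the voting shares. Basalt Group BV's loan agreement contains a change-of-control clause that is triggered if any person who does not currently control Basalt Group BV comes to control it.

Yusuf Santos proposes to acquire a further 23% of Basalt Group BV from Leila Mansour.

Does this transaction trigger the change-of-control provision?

The purchase adds only to Yusuf's holdings (Leila's stake shrinks), so Yusuf is the only person who could newly come to control Basalt.
Yusuf holds 68% of Quillon, so Yusuf controls Quillon.
In Basalt, Yusuf's side holds only 6% + 37% = 43%, not > 50%.
So before the transaction, Yusuf does not control Basalt.
After the purchase, Yusuf's direct stake in Basalt rises to 37% + 23% = 60%, and Leila's stake falls to 12%.
Quillon and Yusuf together hold 6% + 60% = 66% of Basalt, so Yusuf controls Basalt.
Yusuf did not control Basalt before and does after, so the clause is triggered.

Yes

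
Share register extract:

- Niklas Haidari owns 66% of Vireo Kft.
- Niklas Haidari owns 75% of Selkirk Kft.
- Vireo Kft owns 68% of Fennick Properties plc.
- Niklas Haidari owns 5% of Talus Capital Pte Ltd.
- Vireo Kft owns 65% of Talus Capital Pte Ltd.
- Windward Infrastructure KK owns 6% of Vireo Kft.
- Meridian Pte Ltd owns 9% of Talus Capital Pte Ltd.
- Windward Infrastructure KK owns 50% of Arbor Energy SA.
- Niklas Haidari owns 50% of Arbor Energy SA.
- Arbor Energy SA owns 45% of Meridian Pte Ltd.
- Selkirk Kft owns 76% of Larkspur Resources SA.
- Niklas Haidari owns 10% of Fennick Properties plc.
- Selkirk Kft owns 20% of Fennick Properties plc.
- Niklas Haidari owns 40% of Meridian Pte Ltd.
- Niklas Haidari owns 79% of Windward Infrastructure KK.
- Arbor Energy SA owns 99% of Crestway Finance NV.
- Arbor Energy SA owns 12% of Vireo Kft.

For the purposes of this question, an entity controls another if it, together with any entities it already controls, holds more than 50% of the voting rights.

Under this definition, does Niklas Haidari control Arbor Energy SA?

Yes

Niklas holds 79% of Windward, so Niklas controls Windward.
Niklas and Windward together hold 50% + 50% = 100% of Arbor, so Niklas controls Arbor.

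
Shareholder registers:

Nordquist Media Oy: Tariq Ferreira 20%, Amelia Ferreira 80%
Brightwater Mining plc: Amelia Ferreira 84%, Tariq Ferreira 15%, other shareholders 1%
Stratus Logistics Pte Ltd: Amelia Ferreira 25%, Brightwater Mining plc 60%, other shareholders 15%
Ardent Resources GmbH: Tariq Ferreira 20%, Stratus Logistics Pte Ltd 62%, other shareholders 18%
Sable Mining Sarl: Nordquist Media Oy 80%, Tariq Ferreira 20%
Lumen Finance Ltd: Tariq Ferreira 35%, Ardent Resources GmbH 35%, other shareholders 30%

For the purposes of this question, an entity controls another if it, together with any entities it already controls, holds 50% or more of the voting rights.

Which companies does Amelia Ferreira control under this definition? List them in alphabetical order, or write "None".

Amelia holds 80% of Nordquist, so Amelia controls Nordquist.
Amelia holds 84% of Brightwater, so Amelia controls Brightwater.
Amelia and Brightwater together hold 25% + 60% = 85% of Stratus, so Amelia controls Stratus.
Stratus holds 62% of Ardent, so Amelia controls Ardent.
Nordquist holds 80% of Sable, so Amelia controls Sable.
No other company's threshold is met.

Ardent Resources GmbH, Brightwater Mining plc, Nordquist Media Oy, Sable Mining Sarl, Stratus Logistics Pte Ltd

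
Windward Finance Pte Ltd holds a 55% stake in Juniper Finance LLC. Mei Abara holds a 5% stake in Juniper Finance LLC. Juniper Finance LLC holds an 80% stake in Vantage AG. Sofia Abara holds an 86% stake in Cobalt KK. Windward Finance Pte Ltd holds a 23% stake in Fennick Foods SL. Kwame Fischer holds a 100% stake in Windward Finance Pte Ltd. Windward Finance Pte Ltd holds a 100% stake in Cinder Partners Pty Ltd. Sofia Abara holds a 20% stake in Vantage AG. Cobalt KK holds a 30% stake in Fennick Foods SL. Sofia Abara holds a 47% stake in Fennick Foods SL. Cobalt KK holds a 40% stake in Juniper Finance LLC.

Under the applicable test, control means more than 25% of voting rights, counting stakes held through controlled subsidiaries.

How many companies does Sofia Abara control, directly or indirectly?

4

Sofia holds 86% of Cobalt, so Sofia controls Cobalt.
Sofia and Cobalt together hold 47% + 30% = 77% of Fennick, so Sofia controls Fennick.
Cobalt holds 40% of Juniper, so Sofia controls Juniper.
Juniper and Sofia together hold 80% + 20% = 100% of Vantage, so Sofia controls Vantage.
No other company's threshold is met.
Sofia controls 4 companies.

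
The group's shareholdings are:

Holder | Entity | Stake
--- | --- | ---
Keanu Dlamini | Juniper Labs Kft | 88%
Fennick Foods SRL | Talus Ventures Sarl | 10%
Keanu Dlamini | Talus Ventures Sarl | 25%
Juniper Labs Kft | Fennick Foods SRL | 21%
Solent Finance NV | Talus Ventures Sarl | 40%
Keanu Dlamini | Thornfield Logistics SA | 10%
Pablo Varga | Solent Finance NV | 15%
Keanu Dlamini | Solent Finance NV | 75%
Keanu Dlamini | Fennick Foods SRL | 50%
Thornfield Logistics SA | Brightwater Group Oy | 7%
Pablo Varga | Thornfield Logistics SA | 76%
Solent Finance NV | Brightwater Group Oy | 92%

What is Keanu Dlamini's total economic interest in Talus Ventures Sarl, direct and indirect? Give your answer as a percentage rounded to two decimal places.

Keanu reaches Talus along 4 paths.
Via Solent: 75% × 40% = 30%.
Via Juniper → Fennick: 88% × 21% × 10% = 1.848%.
Via Fennick: 50% × 10% = 5%.
Direct stake: 25% = 25%.
Total: 30% + 1.848% + 5% + 25% = 61.848%.
Rounded: 61.85%.

61.85%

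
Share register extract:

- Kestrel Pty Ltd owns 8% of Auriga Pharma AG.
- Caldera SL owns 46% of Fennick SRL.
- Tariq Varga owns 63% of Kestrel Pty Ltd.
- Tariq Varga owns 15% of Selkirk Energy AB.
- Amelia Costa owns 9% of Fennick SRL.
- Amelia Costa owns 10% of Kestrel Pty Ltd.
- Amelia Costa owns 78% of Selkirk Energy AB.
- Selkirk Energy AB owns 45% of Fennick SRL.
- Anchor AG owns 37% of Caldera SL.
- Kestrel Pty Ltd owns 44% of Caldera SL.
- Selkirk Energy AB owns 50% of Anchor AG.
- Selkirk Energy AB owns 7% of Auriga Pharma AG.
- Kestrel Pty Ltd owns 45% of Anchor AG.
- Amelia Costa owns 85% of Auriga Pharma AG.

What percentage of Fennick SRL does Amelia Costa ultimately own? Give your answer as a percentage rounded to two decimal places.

53.53%

Amelia reaches Fennick along 5 paths.
Via Selkirk: 78% × 45% = 35.1%.
Direct stake: 9% = 9%.
Via Kestrel → Caldera: 10% × 44% × 46% = 2.024%.
Via Selkirk → Anchor → Caldera: 78% × 50% × 37% × 46% = 6.6378%.
Via Kestrel → Anchor → Caldera: 10% × 45% × 37% × 46% = 0.7659%.
Total: 35.1% + 9% + 2.024% + 6.6378% + 0.7659% = 53.5277%.
Rounded: 53.53%.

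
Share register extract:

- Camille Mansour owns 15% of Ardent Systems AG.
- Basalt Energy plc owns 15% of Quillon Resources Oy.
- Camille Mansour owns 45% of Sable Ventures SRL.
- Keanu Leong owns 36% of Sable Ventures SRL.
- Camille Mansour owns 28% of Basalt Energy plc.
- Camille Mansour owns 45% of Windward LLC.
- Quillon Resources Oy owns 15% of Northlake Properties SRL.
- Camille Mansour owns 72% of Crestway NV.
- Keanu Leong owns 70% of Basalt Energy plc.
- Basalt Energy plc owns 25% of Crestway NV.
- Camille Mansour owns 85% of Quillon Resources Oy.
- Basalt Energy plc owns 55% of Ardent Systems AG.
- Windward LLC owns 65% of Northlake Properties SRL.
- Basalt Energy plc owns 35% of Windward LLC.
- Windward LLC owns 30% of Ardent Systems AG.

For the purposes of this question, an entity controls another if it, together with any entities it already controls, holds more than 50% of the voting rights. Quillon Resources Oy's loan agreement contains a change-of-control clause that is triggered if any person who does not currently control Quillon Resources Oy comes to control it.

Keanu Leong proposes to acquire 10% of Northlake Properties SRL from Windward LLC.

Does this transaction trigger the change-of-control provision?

The purchase adds only to Keanu's holdings (Windward's stake shrinks), so Keanu is the only person who could newly come to control Quillon.
Keanu holds 70% of Basalt, so Keanu controls Basalt.
Basalt holds 55% of Ardent, so Keanu controls Ardent.
In Quillon, Keanu's side holds only 15%, not > 50%.
So before the transaction, Keanu does not control Quillon.
After the purchase, Keanu holds 10% of Northlake directly, and Windward's stake falls to 55%.
Keanu's side now holds 10% of Northlake, not > 50%, so Keanu still does not control Northlake.
After the transaction, Keanu's side holds 15% of Quillon, not > 50%, so Keanu still does not control Quillon.
No new person acquires control, so the clause is not triggered.

No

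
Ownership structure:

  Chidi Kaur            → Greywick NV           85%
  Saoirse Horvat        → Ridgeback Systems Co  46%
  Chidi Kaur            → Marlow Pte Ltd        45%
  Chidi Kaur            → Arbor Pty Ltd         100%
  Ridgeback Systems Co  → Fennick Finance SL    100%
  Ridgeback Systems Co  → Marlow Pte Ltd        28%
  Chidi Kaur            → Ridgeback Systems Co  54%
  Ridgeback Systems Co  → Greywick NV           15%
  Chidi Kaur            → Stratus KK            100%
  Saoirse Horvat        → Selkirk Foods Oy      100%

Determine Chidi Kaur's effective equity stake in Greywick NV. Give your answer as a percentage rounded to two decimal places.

Chidi reaches Greywick along 2 paths.
Direct stake: 85% = 85%.
Via Ridgeback: 54% × 15% = 8.1%.
Total: 85% + 8.1% = 93.1%.
Rounded: 93.10%.

93.10%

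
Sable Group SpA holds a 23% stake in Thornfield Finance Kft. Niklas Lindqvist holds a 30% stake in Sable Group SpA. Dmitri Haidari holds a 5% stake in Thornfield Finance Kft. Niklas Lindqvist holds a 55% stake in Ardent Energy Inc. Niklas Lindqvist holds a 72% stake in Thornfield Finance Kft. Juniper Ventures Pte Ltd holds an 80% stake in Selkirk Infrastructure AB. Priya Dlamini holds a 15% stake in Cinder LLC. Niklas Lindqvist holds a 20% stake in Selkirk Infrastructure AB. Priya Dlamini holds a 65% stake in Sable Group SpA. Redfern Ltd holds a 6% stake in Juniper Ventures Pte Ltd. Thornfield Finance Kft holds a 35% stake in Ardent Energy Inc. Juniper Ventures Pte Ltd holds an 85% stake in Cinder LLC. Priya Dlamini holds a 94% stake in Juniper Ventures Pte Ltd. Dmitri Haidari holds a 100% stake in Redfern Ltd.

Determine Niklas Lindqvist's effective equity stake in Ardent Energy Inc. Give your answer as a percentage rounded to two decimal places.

82.62%

Niklas reaches Ardent along 3 paths.
Direct stake: 55% = 55%.
Via Thornfield: 72% × 35% = 25.2%.
Via Sable → Thornfield: 30% × 23% × 35% = 2.415%.
Total: 55% + 25.2% + 2.415% = 82.615%.
Rounded: 82.62%.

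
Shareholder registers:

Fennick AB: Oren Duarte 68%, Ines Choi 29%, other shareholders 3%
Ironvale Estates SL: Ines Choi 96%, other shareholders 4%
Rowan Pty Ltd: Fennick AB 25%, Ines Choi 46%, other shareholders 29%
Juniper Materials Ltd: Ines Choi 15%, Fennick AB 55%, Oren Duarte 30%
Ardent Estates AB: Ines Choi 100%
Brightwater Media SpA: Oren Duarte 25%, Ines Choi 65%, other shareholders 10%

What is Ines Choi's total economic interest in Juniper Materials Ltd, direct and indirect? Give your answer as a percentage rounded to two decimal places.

30.95%

Ines reaches Juniper along 2 paths.
Direct stake: 15% = 15%.
Via Fennick: 29% × 55% = 15.95%.
Total: 15% + 15.95% = 30.95%.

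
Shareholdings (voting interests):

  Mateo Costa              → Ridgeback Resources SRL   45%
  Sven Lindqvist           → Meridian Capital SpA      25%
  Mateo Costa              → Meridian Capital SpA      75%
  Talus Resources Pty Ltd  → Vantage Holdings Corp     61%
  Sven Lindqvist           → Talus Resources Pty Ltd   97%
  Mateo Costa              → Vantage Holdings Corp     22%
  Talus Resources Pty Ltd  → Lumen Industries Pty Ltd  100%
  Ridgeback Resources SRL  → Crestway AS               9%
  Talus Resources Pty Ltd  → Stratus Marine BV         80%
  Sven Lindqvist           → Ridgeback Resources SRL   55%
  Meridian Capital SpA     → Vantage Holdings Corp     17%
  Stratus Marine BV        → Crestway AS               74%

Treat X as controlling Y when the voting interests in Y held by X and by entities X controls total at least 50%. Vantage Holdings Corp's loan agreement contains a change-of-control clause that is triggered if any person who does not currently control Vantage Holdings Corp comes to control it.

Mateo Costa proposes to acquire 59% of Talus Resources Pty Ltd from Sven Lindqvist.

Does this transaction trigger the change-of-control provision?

Yes

The purchase adds only to Mateo's holdings (Sven's stake shrinks), so Mateo is the only person who could newly come to control Vantage.
Mateo holds 75% of Meridian, so Mateo controls Meridian.
In Vantage, Mateo's side holds only 22% + 17% = 39%, not ≥ 50%.
So before the transaction, Mateo does not control Vantage.
After the purchase, Mateo holds 59% of Talus directly, and Sven's stake falls to 38%.
Mateo holds 59% of Talus, so Mateo controls Talus.
Talus and Mateo and Meridian together hold 61% + 22% + 17% = 100% of Vantage, so Mateo controls Vantage.
Mateo did not control Vantage before and does after, so the clause is triggered.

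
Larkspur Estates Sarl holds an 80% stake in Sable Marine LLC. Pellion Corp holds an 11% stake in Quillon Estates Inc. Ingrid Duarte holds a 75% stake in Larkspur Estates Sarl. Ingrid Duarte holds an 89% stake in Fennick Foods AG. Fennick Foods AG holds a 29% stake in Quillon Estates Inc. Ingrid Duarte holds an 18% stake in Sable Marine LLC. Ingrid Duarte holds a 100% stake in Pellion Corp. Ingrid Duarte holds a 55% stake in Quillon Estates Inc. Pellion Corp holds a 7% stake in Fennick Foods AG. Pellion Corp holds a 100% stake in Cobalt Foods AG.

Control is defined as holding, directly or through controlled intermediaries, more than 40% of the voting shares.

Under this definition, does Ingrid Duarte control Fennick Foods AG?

Yes

Ingrid holds 100% of Pellion, so Ingrid controls Pellion.
Pellion and Ingrid together hold 7% + 89% = 96% of Fennick, so Ingrid controls Fennick.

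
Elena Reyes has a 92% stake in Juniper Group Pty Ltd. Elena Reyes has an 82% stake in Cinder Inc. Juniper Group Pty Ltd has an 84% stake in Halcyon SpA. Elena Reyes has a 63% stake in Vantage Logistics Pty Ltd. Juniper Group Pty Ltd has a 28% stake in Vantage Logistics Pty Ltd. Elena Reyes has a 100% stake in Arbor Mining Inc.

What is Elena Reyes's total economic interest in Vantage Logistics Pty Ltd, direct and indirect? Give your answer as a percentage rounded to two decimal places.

88.76%

Elena reaches Vantage along 2 paths.
Direct stake: 63% = 63%.
Via Juniper: 92% × 28% = 25.76%.
Total: 63% + 25.76% = 88.76%.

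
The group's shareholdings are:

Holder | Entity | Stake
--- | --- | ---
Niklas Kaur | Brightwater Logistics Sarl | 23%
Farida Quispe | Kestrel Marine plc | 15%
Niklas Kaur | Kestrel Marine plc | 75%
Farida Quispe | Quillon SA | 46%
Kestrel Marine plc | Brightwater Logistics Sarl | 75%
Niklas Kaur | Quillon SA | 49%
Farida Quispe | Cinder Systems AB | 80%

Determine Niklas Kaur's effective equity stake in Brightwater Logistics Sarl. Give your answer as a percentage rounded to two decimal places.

Niklas reaches Brightwater along 2 paths.
Via Kestrel: 75% × 75% = 56.25%.
Direct stake: 23% = 23%.
Total: 56.25% + 23% = 79.25%.

79.25%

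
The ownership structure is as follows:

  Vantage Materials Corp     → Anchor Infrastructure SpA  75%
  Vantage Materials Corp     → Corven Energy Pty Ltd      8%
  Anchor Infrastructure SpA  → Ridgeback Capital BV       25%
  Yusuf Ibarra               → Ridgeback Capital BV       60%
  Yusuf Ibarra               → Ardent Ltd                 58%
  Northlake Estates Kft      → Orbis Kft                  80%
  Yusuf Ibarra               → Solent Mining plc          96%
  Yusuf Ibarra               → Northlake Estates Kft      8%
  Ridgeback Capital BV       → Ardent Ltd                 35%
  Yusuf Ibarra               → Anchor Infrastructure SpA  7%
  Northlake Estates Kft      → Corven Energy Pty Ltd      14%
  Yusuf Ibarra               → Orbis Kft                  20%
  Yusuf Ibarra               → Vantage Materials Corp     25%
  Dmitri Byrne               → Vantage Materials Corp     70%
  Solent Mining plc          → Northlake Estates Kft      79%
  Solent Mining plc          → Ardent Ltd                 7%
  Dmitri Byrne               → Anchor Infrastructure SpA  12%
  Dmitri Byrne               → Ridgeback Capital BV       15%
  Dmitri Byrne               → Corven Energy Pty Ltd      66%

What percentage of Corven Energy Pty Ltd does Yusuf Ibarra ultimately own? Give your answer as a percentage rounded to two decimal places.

Yusuf reaches Corven along 3 paths.
Via Vantage: 25% × 8% = 2%.
Via Solent → Northlake: 96% × 79% × 14% = 10.6176%.
Via Northlake: 8% × 14% = 1.12%.
Total: 2% + 10.6176% + 1.12% = 13.7376%.
Rounded: 13.74%.

13.74%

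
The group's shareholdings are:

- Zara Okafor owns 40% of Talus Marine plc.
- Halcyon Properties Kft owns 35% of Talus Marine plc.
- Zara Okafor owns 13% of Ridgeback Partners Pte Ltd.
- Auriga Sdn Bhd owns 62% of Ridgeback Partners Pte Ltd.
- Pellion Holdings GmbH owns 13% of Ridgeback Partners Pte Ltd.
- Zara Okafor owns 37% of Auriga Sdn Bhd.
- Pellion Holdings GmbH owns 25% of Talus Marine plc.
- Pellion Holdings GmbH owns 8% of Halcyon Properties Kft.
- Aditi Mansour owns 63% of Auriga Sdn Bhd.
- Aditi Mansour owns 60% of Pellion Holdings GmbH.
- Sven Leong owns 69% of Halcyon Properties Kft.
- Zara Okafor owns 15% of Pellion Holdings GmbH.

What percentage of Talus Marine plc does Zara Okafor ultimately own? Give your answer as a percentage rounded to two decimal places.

Zara reaches Talus along 3 paths.
Via Pellion: 15% × 25% = 3.75%.
Direct stake: 40% = 40%.
Via Pellion → Halcyon: 15% × 8% × 35% = 0.42%.
Total: 3.75% + 40% + 0.42% = 44.17%.

44.17%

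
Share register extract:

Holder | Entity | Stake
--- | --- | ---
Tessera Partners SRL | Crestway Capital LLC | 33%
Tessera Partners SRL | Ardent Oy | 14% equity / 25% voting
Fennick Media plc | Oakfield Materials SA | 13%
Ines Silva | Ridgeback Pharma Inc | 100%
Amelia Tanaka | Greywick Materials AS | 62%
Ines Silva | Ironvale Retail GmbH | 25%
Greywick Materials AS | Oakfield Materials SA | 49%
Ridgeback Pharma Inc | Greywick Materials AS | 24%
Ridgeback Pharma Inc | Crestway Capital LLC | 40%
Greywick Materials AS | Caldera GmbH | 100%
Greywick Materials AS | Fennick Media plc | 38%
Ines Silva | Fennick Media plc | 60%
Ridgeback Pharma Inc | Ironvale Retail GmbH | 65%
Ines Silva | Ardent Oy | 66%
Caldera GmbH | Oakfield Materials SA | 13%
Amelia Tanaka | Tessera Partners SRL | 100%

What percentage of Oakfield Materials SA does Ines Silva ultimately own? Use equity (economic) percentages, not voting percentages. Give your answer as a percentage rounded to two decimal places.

Ines reaches Oakfield along 4 paths.
Via Ridgeback → Greywick: 100% × 24% × 49% = 11.76%.
Via Fennick: 60% × 13% = 7.8%.
Via Ridgeback → Greywick → Fennick: 100% × 24% × 38% × 13% = 1.1856%.
Via Ridgeback → Greywick → Caldera: 100% × 24% × 100% × 13% = 3.12%.
Total: 11.76% + 7.8% + 1.1856% + 3.12% = 23.8656%.
Rounded: 23.87%.

23.87%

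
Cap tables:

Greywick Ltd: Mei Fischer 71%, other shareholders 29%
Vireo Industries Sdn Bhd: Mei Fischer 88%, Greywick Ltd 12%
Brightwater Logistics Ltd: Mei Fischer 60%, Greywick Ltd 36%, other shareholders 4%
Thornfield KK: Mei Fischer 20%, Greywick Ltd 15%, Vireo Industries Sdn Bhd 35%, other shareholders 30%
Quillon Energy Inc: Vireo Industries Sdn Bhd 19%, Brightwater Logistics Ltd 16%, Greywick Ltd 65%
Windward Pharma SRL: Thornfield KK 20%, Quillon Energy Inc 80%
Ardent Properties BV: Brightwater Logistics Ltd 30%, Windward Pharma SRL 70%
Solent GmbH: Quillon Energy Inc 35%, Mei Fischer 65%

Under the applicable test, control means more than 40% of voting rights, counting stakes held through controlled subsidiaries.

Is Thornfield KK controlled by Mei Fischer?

Yes

Mei holds 71% of Greywick, so Mei controls Greywick.
Mei and Greywick together hold 88% + 12% = 100% of Vireo, so Mei controls Vireo.
Mei and Greywick and Vireo together hold 20% + 15% + 35% = 70% of Thornfield, so Mei controls Thornfield.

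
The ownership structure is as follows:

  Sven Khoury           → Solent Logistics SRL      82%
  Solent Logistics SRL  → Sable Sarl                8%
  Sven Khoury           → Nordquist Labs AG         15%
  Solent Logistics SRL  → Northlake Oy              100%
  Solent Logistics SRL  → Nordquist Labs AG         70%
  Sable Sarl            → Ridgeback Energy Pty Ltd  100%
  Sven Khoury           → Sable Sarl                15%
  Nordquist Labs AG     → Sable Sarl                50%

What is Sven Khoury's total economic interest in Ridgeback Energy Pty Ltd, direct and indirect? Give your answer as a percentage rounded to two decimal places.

57.76%

Sven reaches Ridgeback along 4 paths.
Via Sable: 15% × 100% = 15%.
Via Solent → Sable: 82% × 8% × 100% = 6.56%.
Via Nordquist → Sable: 15% × 50% × 100% = 7.5%.
Via Solent → Nordquist → Sable: 82% × 70% × 50% × 100% = 28.7%.
Total: 15% + 6.56% + 7.5% + 28.7% = 57.76%.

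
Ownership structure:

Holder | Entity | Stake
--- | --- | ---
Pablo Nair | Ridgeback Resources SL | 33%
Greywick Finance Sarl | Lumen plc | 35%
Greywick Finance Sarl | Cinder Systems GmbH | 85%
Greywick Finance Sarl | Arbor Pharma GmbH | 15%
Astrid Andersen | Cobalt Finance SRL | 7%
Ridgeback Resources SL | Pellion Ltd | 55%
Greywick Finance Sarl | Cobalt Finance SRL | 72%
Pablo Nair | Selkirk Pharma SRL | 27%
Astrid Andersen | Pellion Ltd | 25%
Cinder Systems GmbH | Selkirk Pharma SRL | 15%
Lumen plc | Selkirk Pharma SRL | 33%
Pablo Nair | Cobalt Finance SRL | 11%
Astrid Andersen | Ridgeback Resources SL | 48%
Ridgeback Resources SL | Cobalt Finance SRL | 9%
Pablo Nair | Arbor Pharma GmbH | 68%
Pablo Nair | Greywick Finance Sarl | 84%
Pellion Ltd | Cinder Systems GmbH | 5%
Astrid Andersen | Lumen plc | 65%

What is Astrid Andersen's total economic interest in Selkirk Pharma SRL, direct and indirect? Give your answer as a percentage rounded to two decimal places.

Astrid reaches Selkirk along 3 paths.
Via Lumen: 65% × 33% = 21.45%.
Via Ridgeback → Pellion → Cinder: 48% × 55% × 5% × 15% = 0.198%.
Via Pellion → Cinder: 25% × 5% × 15% = 0.1875%.
Total: 21.45% + 0.198% + 0.1875% = 21.8355%.
Rounded: 21.84%.

21.84%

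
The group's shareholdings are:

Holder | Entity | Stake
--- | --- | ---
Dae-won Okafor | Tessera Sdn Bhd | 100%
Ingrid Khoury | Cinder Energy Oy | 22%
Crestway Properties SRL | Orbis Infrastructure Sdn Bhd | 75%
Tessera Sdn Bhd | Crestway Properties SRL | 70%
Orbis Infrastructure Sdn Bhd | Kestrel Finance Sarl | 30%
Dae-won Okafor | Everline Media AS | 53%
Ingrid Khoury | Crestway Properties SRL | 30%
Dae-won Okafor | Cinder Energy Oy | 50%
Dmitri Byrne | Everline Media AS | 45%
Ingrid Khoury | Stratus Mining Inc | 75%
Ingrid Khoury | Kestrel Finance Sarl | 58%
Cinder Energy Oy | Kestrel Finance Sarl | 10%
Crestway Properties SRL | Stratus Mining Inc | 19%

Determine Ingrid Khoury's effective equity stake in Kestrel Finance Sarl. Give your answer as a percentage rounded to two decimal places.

66.95%

Ingrid reaches Kestrel along 3 paths.
Direct stake: 58% = 58%.
Via Crestway → Orbis: 30% × 75% × 30% = 6.75%.
Via Cinder: 22% × 10% = 2.2%.
Total: 58% + 6.75% + 2.2% = 66.95%.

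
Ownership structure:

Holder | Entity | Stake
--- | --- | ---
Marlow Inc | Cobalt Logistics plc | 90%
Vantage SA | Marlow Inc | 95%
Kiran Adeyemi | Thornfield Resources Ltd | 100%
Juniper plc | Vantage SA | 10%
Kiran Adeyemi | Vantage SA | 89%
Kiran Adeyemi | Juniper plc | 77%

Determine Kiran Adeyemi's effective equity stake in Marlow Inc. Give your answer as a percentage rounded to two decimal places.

Kiran reaches Marlow along 2 paths.
Via Juniper → Vantage: 77% × 10% × 95% = 7.315%.
Via Vantage: 89% × 95% = 84.55%.
Total: 7.315% + 84.55% = 91.865%.
Rounded: 91.87%.

91.87%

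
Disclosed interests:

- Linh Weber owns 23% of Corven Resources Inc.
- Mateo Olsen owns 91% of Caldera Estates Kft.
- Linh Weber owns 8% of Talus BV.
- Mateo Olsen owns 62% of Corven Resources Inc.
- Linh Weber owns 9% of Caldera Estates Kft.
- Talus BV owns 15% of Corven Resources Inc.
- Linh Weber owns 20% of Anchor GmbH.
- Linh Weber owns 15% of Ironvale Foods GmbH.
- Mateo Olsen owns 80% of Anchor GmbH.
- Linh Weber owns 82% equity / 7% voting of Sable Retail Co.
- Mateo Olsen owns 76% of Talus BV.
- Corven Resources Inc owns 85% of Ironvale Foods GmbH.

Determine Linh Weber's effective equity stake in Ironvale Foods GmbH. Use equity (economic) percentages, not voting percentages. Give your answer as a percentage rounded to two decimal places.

35.57%

Linh reaches Ironvale along 3 paths.
Via Corven: 23% × 85% = 19.55%.
Via Talus → Corven: 8% × 15% × 85% = 1.02%.
Direct stake: 15% = 15%.
Total: 19.55% + 1.02% + 15% = 35.57%.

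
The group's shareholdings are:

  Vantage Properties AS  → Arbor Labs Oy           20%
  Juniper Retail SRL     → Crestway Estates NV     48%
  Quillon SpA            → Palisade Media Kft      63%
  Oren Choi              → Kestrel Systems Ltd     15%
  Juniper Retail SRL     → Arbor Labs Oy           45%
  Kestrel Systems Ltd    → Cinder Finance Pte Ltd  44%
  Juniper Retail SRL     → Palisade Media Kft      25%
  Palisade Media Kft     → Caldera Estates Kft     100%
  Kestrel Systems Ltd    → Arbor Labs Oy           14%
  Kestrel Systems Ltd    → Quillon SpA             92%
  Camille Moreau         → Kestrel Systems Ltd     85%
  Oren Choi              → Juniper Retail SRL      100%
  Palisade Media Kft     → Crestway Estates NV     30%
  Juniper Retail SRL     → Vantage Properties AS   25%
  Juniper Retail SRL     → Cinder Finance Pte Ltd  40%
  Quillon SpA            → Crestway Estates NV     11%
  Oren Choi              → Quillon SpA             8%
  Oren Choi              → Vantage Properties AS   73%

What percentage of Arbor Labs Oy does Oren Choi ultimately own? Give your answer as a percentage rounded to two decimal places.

66.70%

Oren reaches Arbor along 4 paths.
Via Juniper → Vantage: 100% × 25% × 20% = 5%.
Via Vantage: 73% × 20% = 14.6%.
Via Kestrel: 15% × 14% = 2.1%.
Via Juniper: 100% × 45% = 45%.
Total: 5% + 14.6% + 2.1% + 45% = 66.7%.
Rounded: 66.70%.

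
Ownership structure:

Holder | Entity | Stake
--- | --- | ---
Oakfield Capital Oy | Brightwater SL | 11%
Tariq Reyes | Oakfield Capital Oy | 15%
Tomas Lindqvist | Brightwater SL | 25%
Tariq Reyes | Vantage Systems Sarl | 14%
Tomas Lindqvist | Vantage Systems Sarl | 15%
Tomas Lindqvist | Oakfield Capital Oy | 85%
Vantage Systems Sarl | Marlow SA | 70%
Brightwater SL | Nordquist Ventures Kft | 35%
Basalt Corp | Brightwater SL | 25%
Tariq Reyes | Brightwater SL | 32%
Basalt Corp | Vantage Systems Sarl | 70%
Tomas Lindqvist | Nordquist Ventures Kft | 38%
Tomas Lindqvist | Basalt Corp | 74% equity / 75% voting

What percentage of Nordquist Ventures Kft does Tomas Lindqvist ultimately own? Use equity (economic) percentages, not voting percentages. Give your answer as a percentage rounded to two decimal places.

56.50%

Tomas reaches Nordquist along 4 paths.
Via Basalt → Brightwater: 74% × 25% × 35% = 6.475%.
Via Brightwater: 25% × 35% = 8.75%.
Via Oakfield → Brightwater: 85% × 11% × 35% = 3.2725%.
Direct stake: 38% = 38%.
Total: 6.475% + 8.75% + 3.2725% + 38% = 56.4975%.
Rounded: 56.50%.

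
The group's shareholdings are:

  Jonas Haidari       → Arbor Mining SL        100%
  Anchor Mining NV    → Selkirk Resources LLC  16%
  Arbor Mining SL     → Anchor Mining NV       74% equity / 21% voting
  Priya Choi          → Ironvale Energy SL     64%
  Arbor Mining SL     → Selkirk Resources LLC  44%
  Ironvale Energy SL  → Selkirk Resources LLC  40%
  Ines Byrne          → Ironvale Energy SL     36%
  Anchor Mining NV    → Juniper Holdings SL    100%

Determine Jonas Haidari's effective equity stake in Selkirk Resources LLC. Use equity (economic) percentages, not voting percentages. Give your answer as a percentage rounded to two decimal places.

Jonas reaches Selkirk along 2 paths.
Via Arbor: 100% × 44% = 44%.
Via Arbor → Anchor: 100% × 74% × 16% = 11.84%.
Total: 44% + 11.84% = 55.84%.

55.84%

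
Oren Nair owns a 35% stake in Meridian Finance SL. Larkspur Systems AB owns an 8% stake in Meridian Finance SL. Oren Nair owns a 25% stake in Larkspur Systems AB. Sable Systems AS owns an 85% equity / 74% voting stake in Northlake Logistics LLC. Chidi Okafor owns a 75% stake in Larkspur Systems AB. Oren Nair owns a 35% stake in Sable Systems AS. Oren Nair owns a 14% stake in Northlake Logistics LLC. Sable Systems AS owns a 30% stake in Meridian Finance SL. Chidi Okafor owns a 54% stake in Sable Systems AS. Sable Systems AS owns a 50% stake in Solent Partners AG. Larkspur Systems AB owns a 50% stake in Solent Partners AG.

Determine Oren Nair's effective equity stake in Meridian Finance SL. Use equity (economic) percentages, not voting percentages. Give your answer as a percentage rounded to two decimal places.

Oren reaches Meridian along 3 paths.
Via Sable: 35% × 30% = 10.5%.
Direct stake: 35% = 35%.
Via Larkspur: 25% × 8% = 2%.
Total: 10.5% + 35% + 2% = 47.5%.
Rounded: 47.50%.

47.50%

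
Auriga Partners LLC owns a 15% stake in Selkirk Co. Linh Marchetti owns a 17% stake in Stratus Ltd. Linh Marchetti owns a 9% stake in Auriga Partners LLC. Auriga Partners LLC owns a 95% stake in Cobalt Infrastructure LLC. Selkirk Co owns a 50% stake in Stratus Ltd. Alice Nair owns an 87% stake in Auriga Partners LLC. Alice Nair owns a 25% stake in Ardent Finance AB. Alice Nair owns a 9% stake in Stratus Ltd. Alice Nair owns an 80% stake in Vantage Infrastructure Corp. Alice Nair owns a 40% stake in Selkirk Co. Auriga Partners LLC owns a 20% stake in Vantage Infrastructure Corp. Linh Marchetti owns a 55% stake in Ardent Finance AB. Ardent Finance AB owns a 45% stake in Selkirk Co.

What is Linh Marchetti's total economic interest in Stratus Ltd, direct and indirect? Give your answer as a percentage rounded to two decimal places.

30.05%

Linh reaches Stratus along 3 paths.
Direct stake: 17% = 17%.
Via Ardent → Selkirk: 55% × 45% × 50% = 12.375%.
Via Auriga → Selkirk: 9% × 15% × 50% = 0.675%.
Total: 17% + 12.375% + 0.675% = 30.05%.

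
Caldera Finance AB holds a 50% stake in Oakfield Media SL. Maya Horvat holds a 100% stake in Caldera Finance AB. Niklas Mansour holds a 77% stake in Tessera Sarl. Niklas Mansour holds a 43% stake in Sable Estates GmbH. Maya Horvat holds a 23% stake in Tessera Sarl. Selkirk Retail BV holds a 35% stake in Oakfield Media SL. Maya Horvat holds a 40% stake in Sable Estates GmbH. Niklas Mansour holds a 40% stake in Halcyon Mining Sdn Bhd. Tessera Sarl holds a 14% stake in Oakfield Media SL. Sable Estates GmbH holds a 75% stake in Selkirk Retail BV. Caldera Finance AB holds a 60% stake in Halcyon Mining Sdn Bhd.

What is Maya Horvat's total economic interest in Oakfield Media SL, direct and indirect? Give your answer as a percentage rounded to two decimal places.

Maya reaches Oakfield along 3 paths.
Via Caldera: 100% × 50% = 50%.
Via Sable → Selkirk: 40% × 75% × 35% = 10.5%.
Via Tessera: 23% × 14% = 3.22%.
Total: 50% + 10.5% + 3.22% = 63.72%.

63.72%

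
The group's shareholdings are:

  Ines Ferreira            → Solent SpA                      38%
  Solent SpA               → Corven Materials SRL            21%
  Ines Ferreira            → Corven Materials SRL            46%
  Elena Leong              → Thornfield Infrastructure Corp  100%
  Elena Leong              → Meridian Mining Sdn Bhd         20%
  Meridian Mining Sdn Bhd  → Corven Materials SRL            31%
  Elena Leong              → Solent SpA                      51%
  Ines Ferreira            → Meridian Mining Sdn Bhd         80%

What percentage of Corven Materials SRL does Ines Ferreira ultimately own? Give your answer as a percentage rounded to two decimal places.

Ines reaches Corven along 3 paths.
Direct stake: 46% = 46%.
Via Meridian: 80% × 31% = 24.8%.
Via Solent: 38% × 21% = 7.98%.
Total: 46% + 24.8% + 7.98% = 78.78%.

78.78%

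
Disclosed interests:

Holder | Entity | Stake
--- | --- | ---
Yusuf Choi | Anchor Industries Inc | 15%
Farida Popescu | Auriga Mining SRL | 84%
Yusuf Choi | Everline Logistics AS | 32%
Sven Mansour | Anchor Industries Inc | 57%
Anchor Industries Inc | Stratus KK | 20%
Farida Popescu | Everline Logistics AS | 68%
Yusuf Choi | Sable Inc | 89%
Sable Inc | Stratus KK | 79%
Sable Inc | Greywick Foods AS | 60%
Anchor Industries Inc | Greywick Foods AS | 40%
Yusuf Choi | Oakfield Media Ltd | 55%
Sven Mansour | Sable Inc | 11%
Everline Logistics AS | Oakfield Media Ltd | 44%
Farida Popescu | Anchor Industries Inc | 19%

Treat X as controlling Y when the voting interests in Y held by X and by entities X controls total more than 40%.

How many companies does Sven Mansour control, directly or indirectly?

1

Sven holds 57% of Anchor, so Sven controls Anchor.
No other company's threshold is met.
Sven controls 1 company.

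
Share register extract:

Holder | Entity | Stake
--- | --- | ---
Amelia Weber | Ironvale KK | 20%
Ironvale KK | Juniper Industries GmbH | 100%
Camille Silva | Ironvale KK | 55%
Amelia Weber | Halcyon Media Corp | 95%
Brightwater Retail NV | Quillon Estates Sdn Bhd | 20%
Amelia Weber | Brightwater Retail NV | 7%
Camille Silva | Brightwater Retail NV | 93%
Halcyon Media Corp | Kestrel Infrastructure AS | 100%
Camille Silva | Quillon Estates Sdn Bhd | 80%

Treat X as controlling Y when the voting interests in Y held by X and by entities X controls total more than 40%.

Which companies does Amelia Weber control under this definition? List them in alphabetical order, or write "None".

Amelia holds 95% of Halcyon, so Amelia controls Halcyon.
Halcyon holds 100% of Kestrel, so Amelia controls Kestrel.
No other company's threshold is met.

Halcyon Media Corp, Kestrel Infrastructure AS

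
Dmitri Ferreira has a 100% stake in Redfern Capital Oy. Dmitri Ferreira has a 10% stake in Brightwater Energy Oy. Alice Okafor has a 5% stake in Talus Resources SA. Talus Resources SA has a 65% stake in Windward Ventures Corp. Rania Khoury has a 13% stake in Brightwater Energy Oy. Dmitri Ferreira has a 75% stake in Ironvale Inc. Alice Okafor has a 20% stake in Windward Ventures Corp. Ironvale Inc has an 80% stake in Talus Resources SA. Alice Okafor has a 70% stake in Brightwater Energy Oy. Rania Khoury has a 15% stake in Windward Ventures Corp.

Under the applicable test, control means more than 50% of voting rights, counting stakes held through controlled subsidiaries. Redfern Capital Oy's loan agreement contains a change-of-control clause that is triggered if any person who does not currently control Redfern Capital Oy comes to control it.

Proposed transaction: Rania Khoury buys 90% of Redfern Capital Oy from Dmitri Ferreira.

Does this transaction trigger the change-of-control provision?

The purchase adds only to Rania's holdings (Dmitri's stake shrinks), so Rania is the only person who could newly come to control Redfern.
Rania's largest direct stake is 15% in Windward, which does not meet the threshold, so Rania controls no company.
Neither Rania nor any entity Rania controls holds any voting interest in Redfern.
So before the transaction, Rania does not control Redfern.
After the purchase, Rania holds 90% of Redfern directly, and Dmitri's stake falls to 10%.
Rania holds 90% of Redfern, so Rania controls Redfern.
Rania did not control Redfern before and does after, so the clause is triggered.

Yes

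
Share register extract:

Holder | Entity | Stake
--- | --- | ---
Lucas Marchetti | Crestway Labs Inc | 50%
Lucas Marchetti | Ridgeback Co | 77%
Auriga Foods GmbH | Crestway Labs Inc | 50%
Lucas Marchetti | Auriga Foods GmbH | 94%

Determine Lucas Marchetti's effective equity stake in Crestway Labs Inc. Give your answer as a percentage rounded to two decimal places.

Lucas reaches Crestway along 2 paths.
Via Auriga: 94% × 50% = 47%.
Direct stake: 50% = 50%.
Total: 47% + 50% = 97%.
Rounded: 97.00%.

97.00%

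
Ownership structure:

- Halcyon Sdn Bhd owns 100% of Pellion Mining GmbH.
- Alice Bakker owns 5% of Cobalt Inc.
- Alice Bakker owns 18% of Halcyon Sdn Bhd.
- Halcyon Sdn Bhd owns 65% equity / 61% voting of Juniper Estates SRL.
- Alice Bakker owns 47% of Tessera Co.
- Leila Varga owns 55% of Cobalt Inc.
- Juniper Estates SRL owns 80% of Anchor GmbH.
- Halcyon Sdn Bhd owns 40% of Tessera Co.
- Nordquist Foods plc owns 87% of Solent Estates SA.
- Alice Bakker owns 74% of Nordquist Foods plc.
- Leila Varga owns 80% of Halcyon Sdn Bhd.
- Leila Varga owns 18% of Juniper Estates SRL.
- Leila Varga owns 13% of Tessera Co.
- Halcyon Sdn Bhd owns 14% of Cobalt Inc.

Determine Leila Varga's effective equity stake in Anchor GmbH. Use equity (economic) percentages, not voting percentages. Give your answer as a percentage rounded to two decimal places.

Leila reaches Anchor along 2 paths.
Via Halcyon → Juniper: 80% × 65% × 80% = 41.6%.
Via Juniper: 18% × 80% = 14.4%.
Total: 41.6% + 14.4% = 56%.
Rounded: 56.00%.

56.00%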